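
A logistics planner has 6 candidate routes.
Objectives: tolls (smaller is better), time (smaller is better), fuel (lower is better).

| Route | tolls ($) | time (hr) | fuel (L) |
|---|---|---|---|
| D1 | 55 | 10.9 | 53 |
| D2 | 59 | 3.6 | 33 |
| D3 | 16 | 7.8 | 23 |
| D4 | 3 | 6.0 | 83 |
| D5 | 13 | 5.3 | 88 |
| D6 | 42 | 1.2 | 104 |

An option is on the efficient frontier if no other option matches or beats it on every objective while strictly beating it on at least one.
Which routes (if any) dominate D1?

D3

D3: tolls 16≤55, time 7.8≤10.9, fuel 23≤53 — dominates D1.
Others (D2, D4, D5, D6) are each worse than D1 on at least one objective.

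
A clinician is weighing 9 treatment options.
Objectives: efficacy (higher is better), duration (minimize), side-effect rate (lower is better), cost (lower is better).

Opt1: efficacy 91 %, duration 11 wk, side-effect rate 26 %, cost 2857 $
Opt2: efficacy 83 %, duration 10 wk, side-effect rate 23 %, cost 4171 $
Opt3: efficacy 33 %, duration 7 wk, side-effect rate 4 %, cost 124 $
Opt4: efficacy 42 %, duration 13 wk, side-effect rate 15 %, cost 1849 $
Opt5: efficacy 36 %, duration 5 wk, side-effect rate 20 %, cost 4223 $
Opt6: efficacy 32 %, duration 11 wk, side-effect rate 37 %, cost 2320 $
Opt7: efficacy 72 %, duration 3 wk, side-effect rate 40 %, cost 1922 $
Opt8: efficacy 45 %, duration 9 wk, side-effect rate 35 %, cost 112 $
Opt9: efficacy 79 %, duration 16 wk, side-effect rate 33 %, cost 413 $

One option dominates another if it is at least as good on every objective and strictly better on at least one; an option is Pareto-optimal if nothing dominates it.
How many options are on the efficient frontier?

8

Opt1: not dominated (best efficacy).
Opt2: not dominated.
Opt3: not dominated (best side-effect rate).
Opt4: not dominated.
Opt5: not dominated.
Opt6: dominated by Opt3 (efficacy 33≥32, duration 7≤11, side-effect rate 4≤37, cost 124≤2320).
Opt7: not dominated (best duration).
Opt8: not dominated (best cost).
Opt9: not dominated.
Pareto-optimal: Opt1, Opt2, Opt3, Opt4, Opt5, Opt7, Opt8, Opt9 → 8.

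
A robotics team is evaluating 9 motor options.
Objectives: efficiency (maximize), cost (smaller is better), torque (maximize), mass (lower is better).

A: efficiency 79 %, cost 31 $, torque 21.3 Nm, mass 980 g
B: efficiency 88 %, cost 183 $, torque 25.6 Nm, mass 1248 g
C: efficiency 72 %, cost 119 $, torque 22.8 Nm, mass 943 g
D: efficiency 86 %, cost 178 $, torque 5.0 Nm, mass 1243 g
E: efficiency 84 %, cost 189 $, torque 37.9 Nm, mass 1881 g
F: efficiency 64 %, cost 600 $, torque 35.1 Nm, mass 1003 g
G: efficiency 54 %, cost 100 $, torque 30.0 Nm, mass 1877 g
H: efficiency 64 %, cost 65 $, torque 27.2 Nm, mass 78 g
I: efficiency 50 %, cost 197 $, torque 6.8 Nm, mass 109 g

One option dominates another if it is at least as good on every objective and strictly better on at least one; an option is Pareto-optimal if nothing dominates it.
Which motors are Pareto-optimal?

A: not dominated (best cost).
B: not dominated (best efficiency).
C: not dominated.
D: not dominated.
E: not dominated (best torque).
F: not dominated.
G: not dominated.
H: not dominated (best mass).
I: dominated by H (efficiency 64≥50, cost 65≤197, torque 27.2≥6.8, mass 78≤109).

A, B, C, D, E, F, G, H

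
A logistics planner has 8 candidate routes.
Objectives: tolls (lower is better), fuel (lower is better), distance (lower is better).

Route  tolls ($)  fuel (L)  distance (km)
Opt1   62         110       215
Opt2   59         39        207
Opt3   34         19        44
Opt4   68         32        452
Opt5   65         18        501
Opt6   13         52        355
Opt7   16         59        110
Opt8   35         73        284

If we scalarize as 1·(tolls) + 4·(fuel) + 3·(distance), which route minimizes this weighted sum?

Opt3

Opt1: 1·62 + 4·110 + 3·215 = 1147
Opt2: 1·59 + 4·39 + 3·207 = 836
Opt3: 1·34 + 4·19 + 3·44 = 242
Opt4: 1·68 + 4·32 + 3·452 = 1552
Opt5: 1·65 + 4·18 + 3·501 = 1640
Opt6: 1·13 + 4·52 + 3·355 = 1286
Opt7: 1·16 + 4·59 + 3·110 = 582
Opt8: 1·35 + 4·73 + 3·284 = 1179
Lowest: Opt3 at 242.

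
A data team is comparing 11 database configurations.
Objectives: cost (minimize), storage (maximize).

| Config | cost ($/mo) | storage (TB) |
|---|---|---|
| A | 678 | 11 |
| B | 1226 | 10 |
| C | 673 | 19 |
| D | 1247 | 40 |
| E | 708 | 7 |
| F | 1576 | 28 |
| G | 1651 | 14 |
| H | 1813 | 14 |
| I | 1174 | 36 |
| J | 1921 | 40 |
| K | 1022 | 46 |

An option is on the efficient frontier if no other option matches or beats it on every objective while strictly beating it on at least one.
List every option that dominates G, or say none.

C, D, F, I, K

C: cost 673≤1651, storage 19≥14 — dominates G.
D: cost 1247≤1651, storage 40≥14 — dominates G.
F: cost 1576≤1651, storage 28≥14 — dominates G.
I: cost 1174≤1651, storage 36≥14 — dominates G.
K: cost 1022≤1651, storage 46≥14 — dominates G.
Others (A, B, E, H, J) are each worse than G on at least one objective.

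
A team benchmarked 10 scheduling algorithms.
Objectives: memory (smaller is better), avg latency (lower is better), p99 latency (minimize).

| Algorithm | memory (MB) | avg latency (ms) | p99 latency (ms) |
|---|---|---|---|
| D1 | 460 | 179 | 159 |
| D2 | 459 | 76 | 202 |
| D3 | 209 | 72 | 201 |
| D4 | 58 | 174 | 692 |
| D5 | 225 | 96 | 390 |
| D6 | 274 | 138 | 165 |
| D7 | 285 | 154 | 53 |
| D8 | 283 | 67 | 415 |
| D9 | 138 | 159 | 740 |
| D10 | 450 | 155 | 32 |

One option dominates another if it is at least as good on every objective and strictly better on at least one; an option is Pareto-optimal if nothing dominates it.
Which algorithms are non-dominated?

D3, D4, D6, D7, D8, D9, D10

D1: dominated by D7 (memory 285≤460, avg latency 154≤179, p99 latency 53≤159).
D2: dominated by D3 (memory 209≤459, avg latency 72≤76, p99 latency 201≤202).
D3: not dominated.
D4: not dominated (best memory).
D5: dominated by D3 (memory 209≤225, avg latency 72≤96, p99 latency 201≤390).
D6: not dominated.
D7: not dominated.
D8: not dominated (best avg latency).
D9: not dominated.
D10: not dominated (best p99 latency).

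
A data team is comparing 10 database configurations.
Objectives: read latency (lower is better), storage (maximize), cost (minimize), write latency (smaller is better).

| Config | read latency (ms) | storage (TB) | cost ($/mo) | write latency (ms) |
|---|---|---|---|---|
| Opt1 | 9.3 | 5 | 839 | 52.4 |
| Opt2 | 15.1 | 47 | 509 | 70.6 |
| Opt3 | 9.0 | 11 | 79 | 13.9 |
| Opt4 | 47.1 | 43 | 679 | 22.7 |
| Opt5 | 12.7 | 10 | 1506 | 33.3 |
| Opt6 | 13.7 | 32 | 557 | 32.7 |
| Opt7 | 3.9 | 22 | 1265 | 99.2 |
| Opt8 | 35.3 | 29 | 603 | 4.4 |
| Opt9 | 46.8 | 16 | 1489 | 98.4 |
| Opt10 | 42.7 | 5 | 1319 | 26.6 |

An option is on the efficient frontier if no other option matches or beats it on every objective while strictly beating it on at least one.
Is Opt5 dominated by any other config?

Yes

Opt3 vs Opt5: read latency 9.0≤12.7, storage 11≥10, cost 79≤1506, write latency 13.9≤33.3 — Opt3 is at least as good on every objective and strictly better on at least one, so Opt3 dominates Opt5.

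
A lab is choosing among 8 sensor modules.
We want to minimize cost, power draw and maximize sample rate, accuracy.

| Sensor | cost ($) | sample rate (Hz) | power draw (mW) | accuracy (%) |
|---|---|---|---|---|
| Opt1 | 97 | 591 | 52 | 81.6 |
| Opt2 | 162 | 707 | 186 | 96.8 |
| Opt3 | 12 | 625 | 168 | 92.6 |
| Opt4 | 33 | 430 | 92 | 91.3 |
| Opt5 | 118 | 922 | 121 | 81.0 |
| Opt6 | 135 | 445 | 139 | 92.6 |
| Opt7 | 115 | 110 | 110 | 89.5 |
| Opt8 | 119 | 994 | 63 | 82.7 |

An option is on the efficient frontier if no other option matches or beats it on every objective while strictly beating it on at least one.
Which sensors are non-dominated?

Opt1, Opt2, Opt3, Opt4, Opt5, Opt6, Opt8

Opt1: not dominated (best power draw).
Opt2: not dominated (best accuracy).
Opt3: not dominated (best cost).
Opt4: not dominated.
Opt5: not dominated.
Opt6: not dominated.
Opt7: dominated by Opt4 (cost 33≤115, sample rate 430≥110, power draw 92≤110, accuracy 91.3≥89.5).
Opt8: not dominated (best sample rate).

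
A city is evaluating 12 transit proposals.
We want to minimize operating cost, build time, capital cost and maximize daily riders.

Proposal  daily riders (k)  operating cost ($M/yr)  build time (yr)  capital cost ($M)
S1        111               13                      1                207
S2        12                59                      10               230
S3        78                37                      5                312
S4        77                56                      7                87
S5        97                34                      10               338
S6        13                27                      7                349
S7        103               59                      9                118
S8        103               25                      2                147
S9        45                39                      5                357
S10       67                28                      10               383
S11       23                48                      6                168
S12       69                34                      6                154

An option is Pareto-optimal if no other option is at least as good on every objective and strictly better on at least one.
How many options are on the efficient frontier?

S1: not dominated (best daily riders).
S2: dominated by S1 (daily riders 111≥12, operating cost 13≤59, build time 1≤10, capital cost 207≤230).
S3: dominated by S1 (daily riders 111≥78, operating cost 13≤37, build time 1≤5, capital cost 207≤312).
S4: not dominated (best capital cost).
S5: dominated by S1 (daily riders 111≥97, operating cost 13≤34, build time 1≤10, capital cost 207≤338).
S6: dominated by S1 (daily riders 111≥13, operating cost 13≤27, build time 1≤7, capital cost 207≤349).
S7: not dominated.
S8: not dominated.
S9: dominated by S1 (daily riders 111≥45, operating cost 13≤39, build time 1≤5, capital cost 207≤357).
S10: dominated by S1 (daily riders 111≥67, operating cost 13≤28, build time 1≤10, capital cost 207≤383).
S11: dominated by S8 (daily riders 103≥23, operating cost 25≤48, build time 2≤6, capital cost 147≤168).
S12: dominated by S8 (daily riders 103≥69, operating cost 25≤34, build time 2≤6, capital cost 147≤154).
Pareto-optimal: S1, S4, S7, S8 → 4.

4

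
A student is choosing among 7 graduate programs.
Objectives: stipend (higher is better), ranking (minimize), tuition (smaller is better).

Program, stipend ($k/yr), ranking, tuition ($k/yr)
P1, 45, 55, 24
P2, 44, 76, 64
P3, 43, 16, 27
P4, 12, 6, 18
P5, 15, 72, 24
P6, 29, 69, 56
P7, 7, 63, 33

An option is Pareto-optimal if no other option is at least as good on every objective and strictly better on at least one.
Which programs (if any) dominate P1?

none

P2: worse on stipend (44 vs 45).
P3: worse on stipend (43 vs 45).
P4: worse on stipend (12 vs 45).
P5: worse on stipend (15 vs 45).
P6: worse on stipend (29 vs 45).
P7: worse on stipend (7 vs 45).
No option dominates P1.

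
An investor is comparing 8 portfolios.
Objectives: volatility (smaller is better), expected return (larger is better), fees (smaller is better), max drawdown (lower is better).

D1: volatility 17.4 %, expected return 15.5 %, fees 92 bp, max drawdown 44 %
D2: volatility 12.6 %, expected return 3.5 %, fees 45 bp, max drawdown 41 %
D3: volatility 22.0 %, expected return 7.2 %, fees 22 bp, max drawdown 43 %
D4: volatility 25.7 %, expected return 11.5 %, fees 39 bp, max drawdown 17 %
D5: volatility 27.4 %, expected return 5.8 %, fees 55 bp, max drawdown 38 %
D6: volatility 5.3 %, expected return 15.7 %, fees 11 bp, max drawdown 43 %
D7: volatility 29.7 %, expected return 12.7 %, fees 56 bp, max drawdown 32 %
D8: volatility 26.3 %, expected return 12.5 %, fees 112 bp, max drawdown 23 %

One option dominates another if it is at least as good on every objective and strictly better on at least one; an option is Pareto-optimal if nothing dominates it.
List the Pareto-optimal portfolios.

D2, D4, D6, D7, D8

D1: dominated by D6 (volatility 5.3≤17.4, expected return 15.7≥15.5, fees 11≤92, max drawdown 43≤44).
D2: not dominated.
D3: dominated by D6 (volatility 5.3≤22.0, expected return 15.7≥7.2, fees 11≤22, max drawdown 43≤43).
D4: not dominated (best max drawdown).
D5: dominated by D4 (volatility 25.7≤27.4, expected return 11.5≥5.8, fees 39≤55, max drawdown 17≤38).
D6: not dominated (best volatility).
D7: not dominated.
D8: not dominated.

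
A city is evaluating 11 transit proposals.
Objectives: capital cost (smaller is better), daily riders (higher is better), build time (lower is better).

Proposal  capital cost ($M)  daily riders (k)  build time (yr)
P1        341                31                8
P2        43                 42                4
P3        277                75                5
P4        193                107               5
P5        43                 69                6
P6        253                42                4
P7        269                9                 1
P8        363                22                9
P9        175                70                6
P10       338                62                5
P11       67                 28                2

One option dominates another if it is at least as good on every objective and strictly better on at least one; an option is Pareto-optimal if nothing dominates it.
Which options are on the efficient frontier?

P1: dominated by P2 (capital cost 43≤341, daily riders 42≥31, build time 4≤8).
P2: not dominated.
P3: dominated by P4 (capital cost 193≤277, daily riders 107≥75, build time 5≤5).
P4: not dominated (best daily riders).
P5: not dominated.
P6: dominated by P2 (capital cost 43≤253, daily riders 42≥42, build time 4≤4).
P7: not dominated (best build time).
P8: dominated by P1 (capital cost 341≤363, daily riders 31≥22, build time 8≤9).
P9: not dominated.
P10: dominated by P3 (capital cost 277≤338, daily riders 75≥62, build time 5≤5).
P11: not dominated.

P2, P4, P5, P7, P9, P11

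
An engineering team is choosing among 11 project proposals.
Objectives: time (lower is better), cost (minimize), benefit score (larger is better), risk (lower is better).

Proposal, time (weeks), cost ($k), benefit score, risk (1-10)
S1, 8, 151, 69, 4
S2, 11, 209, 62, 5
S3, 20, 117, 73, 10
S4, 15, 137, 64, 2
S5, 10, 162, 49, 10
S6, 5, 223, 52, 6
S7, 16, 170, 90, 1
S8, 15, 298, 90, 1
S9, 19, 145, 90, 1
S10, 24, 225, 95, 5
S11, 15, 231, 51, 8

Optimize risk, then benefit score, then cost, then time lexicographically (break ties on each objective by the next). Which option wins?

First minimize risk: best is 1, kept {S7, S8, S9}.
Then maximize benefit score: best is 90, kept {S7, S8, S9}.
Then minimize cost: best is 145, kept {S9}.

S9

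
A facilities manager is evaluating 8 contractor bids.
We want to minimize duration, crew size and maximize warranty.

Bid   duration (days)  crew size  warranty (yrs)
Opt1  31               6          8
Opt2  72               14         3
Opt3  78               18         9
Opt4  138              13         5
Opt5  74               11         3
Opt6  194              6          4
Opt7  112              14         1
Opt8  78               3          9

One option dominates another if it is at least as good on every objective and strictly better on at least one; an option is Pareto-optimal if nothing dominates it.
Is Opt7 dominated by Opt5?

Opt5 vs Opt7: duration 74≤112, crew size 11≤14, warranty 3≥1 — Opt5 is at least as good on every objective with at least one strict improvement.

Yes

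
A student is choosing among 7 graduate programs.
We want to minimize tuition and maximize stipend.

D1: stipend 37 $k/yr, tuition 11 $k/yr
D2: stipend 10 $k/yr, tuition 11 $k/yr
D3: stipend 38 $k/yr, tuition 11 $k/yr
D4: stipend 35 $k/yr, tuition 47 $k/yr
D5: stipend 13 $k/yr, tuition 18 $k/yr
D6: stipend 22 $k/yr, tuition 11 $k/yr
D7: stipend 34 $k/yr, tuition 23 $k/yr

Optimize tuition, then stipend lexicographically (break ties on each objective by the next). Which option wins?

D3

First minimize tuition: best is 11, kept {D1, D2, D3, D6}.
Then maximize stipend: best is 38, kept {D3}.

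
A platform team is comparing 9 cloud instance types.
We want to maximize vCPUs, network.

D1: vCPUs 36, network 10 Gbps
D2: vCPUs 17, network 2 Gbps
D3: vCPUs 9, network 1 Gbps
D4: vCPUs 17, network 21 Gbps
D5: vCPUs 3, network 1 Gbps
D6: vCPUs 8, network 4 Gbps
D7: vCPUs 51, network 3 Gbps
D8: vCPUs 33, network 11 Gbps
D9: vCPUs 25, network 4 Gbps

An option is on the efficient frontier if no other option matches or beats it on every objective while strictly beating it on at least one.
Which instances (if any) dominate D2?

D1: vCPUs 36≥17, network 10≥2 — dominates D2.
D4: vCPUs 17≥17, network 21≥2 — dominates D2.
D7: vCPUs 51≥17, network 3≥2 — dominates D2.
D8: vCPUs 33≥17, network 11≥2 — dominates D2.
D9: vCPUs 25≥17, network 4≥2 — dominates D2.
Others (D3, D5, D6) are each worse than D2 on at least one objective.

D1, D4, D7, D8, D9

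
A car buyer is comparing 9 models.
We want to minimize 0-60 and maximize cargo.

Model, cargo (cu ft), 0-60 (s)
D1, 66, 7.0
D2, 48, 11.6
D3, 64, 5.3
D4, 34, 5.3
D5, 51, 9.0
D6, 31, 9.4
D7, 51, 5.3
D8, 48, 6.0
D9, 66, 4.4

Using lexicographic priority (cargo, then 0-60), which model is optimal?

First maximize cargo: best is 66, kept {D1, D9}.
Then minimize 0-60: best is 4.4, kept {D9}.

D9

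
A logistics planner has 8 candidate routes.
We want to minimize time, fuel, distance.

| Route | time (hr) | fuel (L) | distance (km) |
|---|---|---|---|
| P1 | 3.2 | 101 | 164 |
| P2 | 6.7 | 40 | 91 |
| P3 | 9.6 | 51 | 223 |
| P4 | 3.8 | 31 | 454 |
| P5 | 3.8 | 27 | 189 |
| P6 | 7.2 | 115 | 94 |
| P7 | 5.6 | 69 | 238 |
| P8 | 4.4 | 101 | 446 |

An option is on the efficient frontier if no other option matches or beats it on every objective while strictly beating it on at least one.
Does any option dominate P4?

Yes

P5 vs P4: time 3.8≤3.8, fuel 27≤31, distance 189≤454 — P5 is at least as good on every objective and strictly better on at least one, so P5 dominates P4.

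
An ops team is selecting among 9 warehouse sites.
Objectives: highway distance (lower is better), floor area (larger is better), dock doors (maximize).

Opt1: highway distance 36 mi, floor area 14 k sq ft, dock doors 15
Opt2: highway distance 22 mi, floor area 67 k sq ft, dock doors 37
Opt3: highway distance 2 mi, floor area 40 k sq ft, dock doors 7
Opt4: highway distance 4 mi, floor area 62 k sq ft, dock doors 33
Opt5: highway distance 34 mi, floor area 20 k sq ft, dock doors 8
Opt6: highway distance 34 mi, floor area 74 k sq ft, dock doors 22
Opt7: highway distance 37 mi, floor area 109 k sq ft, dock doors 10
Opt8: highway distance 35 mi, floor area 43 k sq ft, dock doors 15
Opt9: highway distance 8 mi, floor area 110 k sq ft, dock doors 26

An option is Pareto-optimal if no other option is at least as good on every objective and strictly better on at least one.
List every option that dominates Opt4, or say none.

Opt1: worse on highway distance (36 vs 4).
Opt2: worse on highway distance (22 vs 4).
Opt3: worse on floor area (40 vs 62).
Opt5: worse on highway distance (34 vs 4).
Opt6: worse on highway distance (34 vs 4).
Opt7: worse on highway distance (37 vs 4).
Opt8: worse on highway distance (35 vs 4).
Opt9: worse on highway distance (8 vs 4).
No option dominates Opt4.

none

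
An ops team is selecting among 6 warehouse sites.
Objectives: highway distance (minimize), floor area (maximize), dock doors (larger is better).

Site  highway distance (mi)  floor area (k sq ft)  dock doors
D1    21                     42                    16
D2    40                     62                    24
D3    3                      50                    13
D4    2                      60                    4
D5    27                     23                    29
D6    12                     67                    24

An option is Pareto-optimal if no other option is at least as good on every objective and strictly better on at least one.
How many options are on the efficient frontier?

D1: dominated by D6 (highway distance 12≤21, floor area 67≥42, dock doors 24≥16).
D2: dominated by D6 (highway distance 12≤40, floor area 67≥62, dock doors 24≥24).
D3: not dominated.
D4: not dominated (best highway distance).
D5: not dominated (best dock doors).
D6: not dominated (best floor area).
Pareto-optimal: D3, D4, D5, D6 → 4.

4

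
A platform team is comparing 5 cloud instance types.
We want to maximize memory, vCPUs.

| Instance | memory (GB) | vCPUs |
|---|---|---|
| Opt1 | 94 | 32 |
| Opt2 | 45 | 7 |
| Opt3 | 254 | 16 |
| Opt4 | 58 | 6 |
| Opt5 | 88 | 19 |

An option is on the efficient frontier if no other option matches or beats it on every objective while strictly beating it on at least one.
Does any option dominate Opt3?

No

Opt1: worse on memory (94 vs 254).
Opt2: worse on memory (45 vs 254).
Opt4: worse on memory (58 vs 254).
Opt5: worse on memory (88 vs 254).
No option is at least as good as Opt3 on every objective and strictly better on one.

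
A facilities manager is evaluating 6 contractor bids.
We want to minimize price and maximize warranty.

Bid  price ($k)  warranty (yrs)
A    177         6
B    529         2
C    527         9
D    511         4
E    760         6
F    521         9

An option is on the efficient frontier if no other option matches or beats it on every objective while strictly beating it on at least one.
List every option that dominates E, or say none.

A: price 177≤760, warranty 6≥6 — dominates E.
C: price 527≤760, warranty 9≥6 — dominates E.
F: price 521≤760, warranty 9≥6 — dominates E.
Others (B, D) are each worse than E on at least one objective.

A, C, F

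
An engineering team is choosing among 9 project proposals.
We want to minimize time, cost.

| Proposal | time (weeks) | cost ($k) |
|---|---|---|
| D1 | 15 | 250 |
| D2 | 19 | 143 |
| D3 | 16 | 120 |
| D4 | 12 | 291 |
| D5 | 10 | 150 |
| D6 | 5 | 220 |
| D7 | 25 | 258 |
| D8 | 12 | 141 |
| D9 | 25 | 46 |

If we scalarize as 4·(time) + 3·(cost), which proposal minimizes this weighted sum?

D9

D1: 4·15 + 3·250 = 810
D2: 4·19 + 3·143 = 505
D3: 4·16 + 3·120 = 424
D4: 4·12 + 3·291 = 921
D5: 4·10 + 3·150 = 490
D6: 4·5 + 3·220 = 680
D7: 4·25 + 3·258 = 874
D8: 4·12 + 3·141 = 471
D9: 4·25 + 3·46 = 238
Lowest: D9 at 238.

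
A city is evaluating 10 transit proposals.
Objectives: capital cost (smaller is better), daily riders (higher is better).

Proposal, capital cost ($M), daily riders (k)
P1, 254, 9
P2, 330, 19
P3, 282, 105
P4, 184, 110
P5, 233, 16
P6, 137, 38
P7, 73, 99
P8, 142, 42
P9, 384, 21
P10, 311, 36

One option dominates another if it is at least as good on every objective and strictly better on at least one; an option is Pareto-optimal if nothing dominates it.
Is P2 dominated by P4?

Yes

P4 vs P2: capital cost 184≤330, daily riders 110≥19 — P4 is at least as good on every objective with at least one strict improvement.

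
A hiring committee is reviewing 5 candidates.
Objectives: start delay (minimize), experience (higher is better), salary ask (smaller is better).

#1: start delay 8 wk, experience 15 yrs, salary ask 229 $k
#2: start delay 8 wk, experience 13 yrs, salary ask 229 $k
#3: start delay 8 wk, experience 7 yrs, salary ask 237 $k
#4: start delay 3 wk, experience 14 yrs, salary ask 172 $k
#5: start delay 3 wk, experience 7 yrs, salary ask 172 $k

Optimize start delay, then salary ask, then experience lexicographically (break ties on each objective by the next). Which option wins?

#4

First minimize start delay: best is 3, kept {#4, #5}.
Then minimize salary ask: best is 172, kept {#4, #5}.
Then maximize experience: best is 14, kept {#4}.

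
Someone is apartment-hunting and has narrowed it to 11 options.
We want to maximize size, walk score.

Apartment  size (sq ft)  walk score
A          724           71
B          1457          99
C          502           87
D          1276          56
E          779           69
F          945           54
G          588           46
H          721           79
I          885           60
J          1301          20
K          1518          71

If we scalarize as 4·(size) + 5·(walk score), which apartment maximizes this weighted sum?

K

A: 4·724 + 5·71 = 3251
B: 4·1457 + 5·99 = 6323
C: 4·502 + 5·87 = 2443
D: 4·1276 + 5·56 = 5384
E: 4·779 + 5·69 = 3461
F: 4·945 + 5·54 = 4050
G: 4·588 + 5·46 = 2582
H: 4·721 + 5·79 = 3279
I: 4·885 + 5·60 = 3840
J: 4·1301 + 5·20 = 5304
K: 4·1518 + 5·71 = 6427
Highest: K at 6427.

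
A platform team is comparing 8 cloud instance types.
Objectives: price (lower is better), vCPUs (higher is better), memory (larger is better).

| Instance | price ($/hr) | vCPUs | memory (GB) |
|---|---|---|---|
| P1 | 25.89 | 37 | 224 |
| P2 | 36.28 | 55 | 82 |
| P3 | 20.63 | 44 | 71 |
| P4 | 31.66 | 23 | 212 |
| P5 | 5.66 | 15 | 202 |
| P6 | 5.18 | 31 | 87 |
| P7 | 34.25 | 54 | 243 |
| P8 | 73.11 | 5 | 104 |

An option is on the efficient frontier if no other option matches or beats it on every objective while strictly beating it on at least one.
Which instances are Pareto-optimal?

P1, P2, P3, P5, P6, P7

P1: not dominated.
P2: not dominated (best vCPUs).
P3: not dominated.
P4: dominated by P1 (price 25.89≤31.66, vCPUs 37≥23, memory 224≥212).
P5: not dominated.
P6: not dominated (best price).
P7: not dominated (best memory).
P8: dominated by P1 (price 25.89≤73.11, vCPUs 37≥5, memory 224≥104).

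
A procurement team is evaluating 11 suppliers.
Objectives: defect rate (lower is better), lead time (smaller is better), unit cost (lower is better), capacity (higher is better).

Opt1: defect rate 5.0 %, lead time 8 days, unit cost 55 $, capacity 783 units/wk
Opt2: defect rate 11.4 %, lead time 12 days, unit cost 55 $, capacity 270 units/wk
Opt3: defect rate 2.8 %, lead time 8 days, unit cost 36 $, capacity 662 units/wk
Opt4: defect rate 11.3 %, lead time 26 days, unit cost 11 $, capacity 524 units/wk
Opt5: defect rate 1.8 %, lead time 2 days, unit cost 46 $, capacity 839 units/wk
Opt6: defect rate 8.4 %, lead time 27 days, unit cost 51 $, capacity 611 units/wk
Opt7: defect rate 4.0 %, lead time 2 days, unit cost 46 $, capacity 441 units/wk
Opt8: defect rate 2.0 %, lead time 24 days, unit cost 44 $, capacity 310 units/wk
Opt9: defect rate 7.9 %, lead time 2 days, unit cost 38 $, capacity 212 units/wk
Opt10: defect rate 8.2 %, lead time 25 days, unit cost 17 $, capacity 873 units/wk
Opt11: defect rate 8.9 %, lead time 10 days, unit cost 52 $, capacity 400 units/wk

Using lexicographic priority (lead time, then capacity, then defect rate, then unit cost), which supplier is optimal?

First minimize lead time: best is 2, kept {Opt5, Opt7, Opt9}.
Then maximize capacity: best is 839, kept {Opt5}.

Opt5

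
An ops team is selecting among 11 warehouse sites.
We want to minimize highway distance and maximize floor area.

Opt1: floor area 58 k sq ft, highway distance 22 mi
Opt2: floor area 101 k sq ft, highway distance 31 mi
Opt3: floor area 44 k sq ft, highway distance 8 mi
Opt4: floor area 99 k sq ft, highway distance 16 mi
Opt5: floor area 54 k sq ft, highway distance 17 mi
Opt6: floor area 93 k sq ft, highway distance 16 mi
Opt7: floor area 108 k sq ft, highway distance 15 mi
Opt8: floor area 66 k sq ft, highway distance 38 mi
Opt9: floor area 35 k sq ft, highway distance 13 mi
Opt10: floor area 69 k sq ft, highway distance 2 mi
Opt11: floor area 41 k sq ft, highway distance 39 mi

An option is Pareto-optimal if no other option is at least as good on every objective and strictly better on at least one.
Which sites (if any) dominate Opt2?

Opt7

Opt7: floor area 108≥101, highway distance 15≤31 — dominates Opt2.
Others (Opt1, Opt3, Opt4, Opt5, Opt6, Opt8, Opt9, Opt10, Opt11) are each worse than Opt2 on at least one objective.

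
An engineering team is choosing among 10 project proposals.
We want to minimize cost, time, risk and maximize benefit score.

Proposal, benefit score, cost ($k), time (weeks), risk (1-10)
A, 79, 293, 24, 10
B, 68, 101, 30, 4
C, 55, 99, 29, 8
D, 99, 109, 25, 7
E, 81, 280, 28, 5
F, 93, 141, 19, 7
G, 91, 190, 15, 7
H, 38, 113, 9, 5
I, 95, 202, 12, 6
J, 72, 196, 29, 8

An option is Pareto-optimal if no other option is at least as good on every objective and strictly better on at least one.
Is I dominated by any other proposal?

No

A: worse on benefit score (79 vs 95).
B: worse on benefit score (68 vs 95).
C: worse on benefit score (55 vs 95).
D: worse on time (25 vs 12).
E: worse on benefit score (81 vs 95).
F: worse on benefit score (93 vs 95).
G: worse on benefit score (91 vs 95).
H: worse on benefit score (38 vs 95).
J: worse on benefit score (72 vs 95).
No option is at least as good as I on every objective and strictly better on one.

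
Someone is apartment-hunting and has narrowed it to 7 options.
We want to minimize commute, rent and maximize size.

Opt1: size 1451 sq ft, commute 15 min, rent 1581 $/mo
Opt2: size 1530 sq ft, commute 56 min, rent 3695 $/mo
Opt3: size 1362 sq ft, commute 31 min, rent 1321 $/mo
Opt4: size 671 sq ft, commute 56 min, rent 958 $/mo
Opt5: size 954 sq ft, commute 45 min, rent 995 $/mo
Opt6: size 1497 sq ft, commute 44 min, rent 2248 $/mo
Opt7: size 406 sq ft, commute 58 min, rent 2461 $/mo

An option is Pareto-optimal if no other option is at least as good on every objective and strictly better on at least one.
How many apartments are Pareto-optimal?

6

Opt1: not dominated (best commute).
Opt2: not dominated (best size).
Opt3: not dominated.
Opt4: not dominated (best rent).
Opt5: not dominated.
Opt6: not dominated.
Opt7: dominated by Opt1 (size 1451≥406, commute 15≤58, rent 1581≤2461).
Pareto-optimal: Opt1, Opt2, Opt3, Opt4, Opt5, Opt6 → 6.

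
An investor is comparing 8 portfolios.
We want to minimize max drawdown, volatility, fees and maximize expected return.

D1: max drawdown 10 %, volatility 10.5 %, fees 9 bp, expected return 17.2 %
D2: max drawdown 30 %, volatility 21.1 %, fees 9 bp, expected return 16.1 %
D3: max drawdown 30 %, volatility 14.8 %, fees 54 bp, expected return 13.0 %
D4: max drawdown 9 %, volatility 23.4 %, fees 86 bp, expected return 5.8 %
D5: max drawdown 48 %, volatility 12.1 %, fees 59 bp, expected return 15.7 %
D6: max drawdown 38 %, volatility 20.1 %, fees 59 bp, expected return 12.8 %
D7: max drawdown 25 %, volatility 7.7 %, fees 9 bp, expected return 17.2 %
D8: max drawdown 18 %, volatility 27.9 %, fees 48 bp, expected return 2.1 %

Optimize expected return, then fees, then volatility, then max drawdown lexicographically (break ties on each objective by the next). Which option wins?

First maximize expected return: best is 17.2, kept {D1, D7}.
Then minimize fees: best is 9, kept {D1, D7}.
Then minimize volatility: best is 7.7, kept {D7}.

D7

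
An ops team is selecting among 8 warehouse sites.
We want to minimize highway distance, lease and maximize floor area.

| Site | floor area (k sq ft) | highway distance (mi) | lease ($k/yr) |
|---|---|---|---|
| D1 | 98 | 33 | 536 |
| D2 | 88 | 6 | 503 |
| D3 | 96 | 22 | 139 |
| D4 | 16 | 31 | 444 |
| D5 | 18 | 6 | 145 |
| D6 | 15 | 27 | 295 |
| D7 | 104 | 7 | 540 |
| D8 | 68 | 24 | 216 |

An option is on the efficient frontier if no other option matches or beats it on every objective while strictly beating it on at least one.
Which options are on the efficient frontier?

D1: not dominated.
D2: not dominated.
D3: not dominated (best lease).
D4: dominated by D3 (floor area 96≥16, highway distance 22≤31, lease 139≤444).
D5: not dominated.
D6: dominated by D3 (floor area 96≥15, highway distance 22≤27, lease 139≤295).
D7: not dominated (best floor area).
D8: dominated by D3 (floor area 96≥68, highway distance 22≤24, lease 139≤216).

D1, D2, D3, D5, D7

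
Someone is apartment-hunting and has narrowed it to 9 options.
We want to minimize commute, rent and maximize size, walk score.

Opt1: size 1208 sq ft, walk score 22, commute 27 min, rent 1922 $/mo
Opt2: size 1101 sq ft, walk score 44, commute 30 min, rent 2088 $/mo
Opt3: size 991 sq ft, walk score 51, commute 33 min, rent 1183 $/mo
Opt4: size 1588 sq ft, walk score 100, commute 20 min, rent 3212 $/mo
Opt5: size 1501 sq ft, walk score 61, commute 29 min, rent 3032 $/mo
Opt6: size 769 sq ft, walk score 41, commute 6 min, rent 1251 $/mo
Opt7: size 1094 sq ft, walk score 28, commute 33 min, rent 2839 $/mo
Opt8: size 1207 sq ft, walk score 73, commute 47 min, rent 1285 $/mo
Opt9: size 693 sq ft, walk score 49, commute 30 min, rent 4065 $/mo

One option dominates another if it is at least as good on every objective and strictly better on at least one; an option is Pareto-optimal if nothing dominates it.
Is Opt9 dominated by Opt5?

Opt5 vs Opt9: size 1501≥693, walk score 61≥49, commute 29≤30, rent 3032≤4065 — Opt5 is at least as good on every objective with at least one strict improvement.

Yes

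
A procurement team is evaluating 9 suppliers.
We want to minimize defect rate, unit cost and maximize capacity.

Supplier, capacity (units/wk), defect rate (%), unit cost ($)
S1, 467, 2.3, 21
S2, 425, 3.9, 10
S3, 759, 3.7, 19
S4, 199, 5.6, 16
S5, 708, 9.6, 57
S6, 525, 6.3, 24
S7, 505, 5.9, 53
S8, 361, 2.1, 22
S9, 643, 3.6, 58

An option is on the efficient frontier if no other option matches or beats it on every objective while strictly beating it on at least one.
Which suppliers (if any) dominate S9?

S1: worse on capacity (467 vs 643).
S2: worse on capacity (425 vs 643).
S3: worse on defect rate (3.7 vs 3.6).
S4: worse on capacity (199 vs 643).
S5: worse on defect rate (9.6 vs 3.6).
S6: worse on capacity (525 vs 643).
S7: worse on capacity (505 vs 643).
S8: worse on capacity (361 vs 643).
No option dominates S9.

none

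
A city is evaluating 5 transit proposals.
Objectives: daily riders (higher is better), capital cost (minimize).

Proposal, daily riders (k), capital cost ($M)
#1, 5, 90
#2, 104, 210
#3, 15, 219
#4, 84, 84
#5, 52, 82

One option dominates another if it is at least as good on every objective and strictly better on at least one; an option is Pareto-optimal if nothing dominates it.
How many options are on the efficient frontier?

3

#1: dominated by #4 (daily riders 84≥5, capital cost 84≤90).
#2: not dominated (best daily riders).
#3: dominated by #2 (daily riders 104≥15, capital cost 210≤219).
#4: not dominated.
#5: not dominated (best capital cost).
Pareto-optimal: #2, #4, #5 → 3.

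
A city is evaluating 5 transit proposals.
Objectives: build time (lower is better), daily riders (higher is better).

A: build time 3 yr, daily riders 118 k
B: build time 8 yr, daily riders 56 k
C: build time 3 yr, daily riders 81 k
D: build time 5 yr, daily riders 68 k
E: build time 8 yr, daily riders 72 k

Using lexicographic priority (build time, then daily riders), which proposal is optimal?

First minimize build time: best is 3, kept {A, C}.
Then maximize daily riders: best is 118, kept {A}.

A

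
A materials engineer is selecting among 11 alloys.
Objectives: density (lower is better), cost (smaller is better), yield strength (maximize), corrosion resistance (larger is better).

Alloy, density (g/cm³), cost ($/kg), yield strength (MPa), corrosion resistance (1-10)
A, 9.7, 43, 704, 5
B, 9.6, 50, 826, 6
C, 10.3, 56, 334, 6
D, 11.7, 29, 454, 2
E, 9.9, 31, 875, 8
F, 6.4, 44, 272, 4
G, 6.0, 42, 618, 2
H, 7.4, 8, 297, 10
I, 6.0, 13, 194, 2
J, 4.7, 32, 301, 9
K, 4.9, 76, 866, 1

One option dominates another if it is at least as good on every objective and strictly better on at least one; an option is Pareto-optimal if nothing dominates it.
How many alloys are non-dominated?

9

A: not dominated.
B: not dominated.
C: dominated by B (density 9.6≤10.3, cost 50≤56, yield strength 826≥334, corrosion resistance 6≥6).
D: not dominated.
E: not dominated (best yield strength).
F: dominated by J (density 4.7≤6.4, cost 32≤44, yield strength 301≥272, corrosion resistance 9≥4).
G: not dominated.
H: not dominated (best cost).
I: not dominated.
J: not dominated (best density).
K: not dominated.
Pareto-optimal: A, B, D, E, G, H, I, J, K → 9.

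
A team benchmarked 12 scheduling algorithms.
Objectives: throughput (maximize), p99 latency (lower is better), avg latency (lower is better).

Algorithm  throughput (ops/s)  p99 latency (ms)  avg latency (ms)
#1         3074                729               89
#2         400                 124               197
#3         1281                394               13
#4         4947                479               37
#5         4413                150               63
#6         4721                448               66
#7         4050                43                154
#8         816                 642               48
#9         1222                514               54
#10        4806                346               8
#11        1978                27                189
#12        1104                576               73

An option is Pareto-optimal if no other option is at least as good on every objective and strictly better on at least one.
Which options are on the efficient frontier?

#1: dominated by #4 (throughput 4947≥3074, p99 latency 479≤729, avg latency 37≤89).
#2: dominated by #7 (throughput 4050≥400, p99 latency 43≤124, avg latency 154≤197).
#3: dominated by #10 (throughput 4806≥1281, p99 latency 346≤394, avg latency 8≤13).
#4: not dominated (best throughput).
#5: not dominated.
#6: dominated by #10 (throughput 4806≥4721, p99 latency 346≤448, avg latency 8≤66).
#7: not dominated.
#8: dominated by #3 (throughput 1281≥816, p99 latency 394≤642, avg latency 13≤48).
#9: dominated by #3 (throughput 1281≥1222, p99 latency 394≤514, avg latency 13≤54).
#10: not dominated (best avg latency).
#11: not dominated (best p99 latency).
#12: dominated by #3 (throughput 1281≥1104, p99 latency 394≤576, avg latency 13≤73).

#4, #5, #7, #10, #11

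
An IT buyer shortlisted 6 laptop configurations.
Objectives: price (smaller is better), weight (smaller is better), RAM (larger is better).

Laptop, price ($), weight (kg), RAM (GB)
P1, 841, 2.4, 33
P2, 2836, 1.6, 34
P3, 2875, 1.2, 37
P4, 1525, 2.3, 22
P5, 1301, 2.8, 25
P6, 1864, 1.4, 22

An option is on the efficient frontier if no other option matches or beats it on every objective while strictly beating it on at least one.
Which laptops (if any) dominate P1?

none

P2: worse on price (2836 vs 841).
P3: worse on price (2875 vs 841).
P4: worse on price (1525 vs 841).
P5: worse on price (1301 vs 841).
P6: worse on price (1864 vs 841).
No option dominates P1.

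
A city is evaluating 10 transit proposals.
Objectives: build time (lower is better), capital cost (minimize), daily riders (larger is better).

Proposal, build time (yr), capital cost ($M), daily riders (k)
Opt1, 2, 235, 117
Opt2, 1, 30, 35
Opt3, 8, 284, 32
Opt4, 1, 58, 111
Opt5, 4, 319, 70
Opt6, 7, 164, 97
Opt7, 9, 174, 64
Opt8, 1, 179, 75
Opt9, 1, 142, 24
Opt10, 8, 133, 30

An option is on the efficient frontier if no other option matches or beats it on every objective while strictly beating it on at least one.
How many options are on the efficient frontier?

Opt1: not dominated (best daily riders).
Opt2: not dominated (best capital cost).
Opt3: dominated by Opt1 (build time 2≤8, capital cost 235≤284, daily riders 117≥32).
Opt4: not dominated.
Opt5: dominated by Opt1 (build time 2≤4, capital cost 235≤319, daily riders 117≥70).
Opt6: dominated by Opt4 (build time 1≤7, capital cost 58≤164, daily riders 111≥97).
Opt7: dominated by Opt4 (build time 1≤9, capital cost 58≤174, daily riders 111≥64).
Opt8: dominated by Opt4 (build time 1≤1, capital cost 58≤179, daily riders 111≥75).
Opt9: dominated by Opt2 (build time 1≤1, capital cost 30≤142, daily riders 35≥24).
Opt10: dominated by Opt2 (build time 1≤8, capital cost 30≤133, daily riders 35≥30).
Pareto-optimal: Opt1, Opt2, Opt4 → 3.

3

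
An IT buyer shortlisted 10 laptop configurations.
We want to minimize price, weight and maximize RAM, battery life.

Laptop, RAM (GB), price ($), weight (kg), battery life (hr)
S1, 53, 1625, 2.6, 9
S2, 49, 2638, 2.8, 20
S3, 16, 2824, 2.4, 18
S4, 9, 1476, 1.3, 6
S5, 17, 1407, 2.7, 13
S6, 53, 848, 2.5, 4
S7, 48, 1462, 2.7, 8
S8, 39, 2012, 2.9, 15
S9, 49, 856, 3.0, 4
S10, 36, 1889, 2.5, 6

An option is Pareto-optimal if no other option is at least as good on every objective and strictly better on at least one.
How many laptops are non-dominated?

S1: not dominated.
S2: not dominated (best battery life).
S3: not dominated.
S4: not dominated (best weight).
S5: not dominated.
S6: not dominated (best price).
S7: not dominated.
S8: not dominated.
S9: dominated by S6 (RAM 53≥49, price 848≤856, weight 2.5≤3.0, battery life 4≥4).
S10: not dominated.
Pareto-optimal: S1, S2, S3, S4, S5, S6, S7, S8, S10 → 9.

9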